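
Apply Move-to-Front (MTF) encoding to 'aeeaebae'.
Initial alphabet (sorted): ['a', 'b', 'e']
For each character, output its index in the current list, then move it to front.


MTF encoding:
'a': index 0 in ['a', 'b', 'e'] -> ['a', 'b', 'e']
'e': index 2 in ['a', 'b', 'e'] -> ['e', 'a', 'b']
'e': index 0 in ['e', 'a', 'b'] -> ['e', 'a', 'b']
'a': index 1 in ['e', 'a', 'b'] -> ['a', 'e', 'b']
'e': index 1 in ['a', 'e', 'b'] -> ['e', 'a', 'b']
'b': index 2 in ['e', 'a', 'b'] -> ['b', 'e', 'a']
'a': index 2 in ['b', 'e', 'a'] -> ['a', 'b', 'e']
'e': index 2 in ['a', 'b', 'e'] -> ['e', 'a', 'b']


Output: [0, 2, 0, 1, 1, 2, 2, 2]


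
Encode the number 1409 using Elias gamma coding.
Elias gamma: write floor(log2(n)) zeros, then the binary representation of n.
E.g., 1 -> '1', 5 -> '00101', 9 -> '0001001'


num_bits = floor(log2(1409)) + 1 = 11
leading_zeros = num_bits - 1 = 10
binary(1409) = 10110000001

Elias gamma(1409) = '0000000000' + '10110000001' = 000000000010110000001 (21 bits)


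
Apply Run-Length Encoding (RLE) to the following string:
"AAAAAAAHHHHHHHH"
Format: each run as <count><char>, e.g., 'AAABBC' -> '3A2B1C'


Scanning runs left to right:
  i=0: run of 'A' x 7 -> '7A'
  i=7: run of 'H' x 8 -> '8H'

RLE = 7A8H


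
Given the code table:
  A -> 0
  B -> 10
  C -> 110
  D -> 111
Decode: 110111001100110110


Decoding:
110 -> C
111 -> D
0 -> A
0 -> A
110 -> C
0 -> A
110 -> C
110 -> C


Result: CDAACACC


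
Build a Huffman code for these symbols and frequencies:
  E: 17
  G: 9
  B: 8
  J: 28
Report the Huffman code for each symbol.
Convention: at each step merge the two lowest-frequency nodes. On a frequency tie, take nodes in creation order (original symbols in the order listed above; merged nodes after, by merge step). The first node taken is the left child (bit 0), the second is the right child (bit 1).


Huffman tree construction:
Step 1: Merge B(8) + G(9) = 17
Step 2: Merge E(17) + (B+G)(17) = 34
Step 3: Merge J(28) + (E+(B+G))(34) = 62
Read each symbol's code off the tree from the root (left child = 0, right child = 1).

Codes:
  E: 10 (length 2)
  G: 111 (length 3)
  B: 110 (length 3)
  J: 0 (length 1)
Average code length: 113/62 = 1.8226 bits/symbol


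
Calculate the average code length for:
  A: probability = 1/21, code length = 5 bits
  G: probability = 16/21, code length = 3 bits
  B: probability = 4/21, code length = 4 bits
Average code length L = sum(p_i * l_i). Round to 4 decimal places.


Weighted contributions p_i * l_i:
  A: (1/21) * 5 = 5/21
  G: (16/21) * 3 = 48/21
  B: (4/21) * 4 = 16/21
Sum = (5 + 48 + 16)/21 = 69/21

L = 69/21 = 3.2857 bits/symbol


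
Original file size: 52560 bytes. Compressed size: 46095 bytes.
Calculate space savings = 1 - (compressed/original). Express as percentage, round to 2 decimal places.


ratio = compressed/original = 46095/52560 = 0.876998
savings = 1 - ratio = 1 - 0.876998 = 0.123002
as a percentage: 0.123002 * 100 = 12.3%

Space savings = 1 - 46095/52560 = 12.3%


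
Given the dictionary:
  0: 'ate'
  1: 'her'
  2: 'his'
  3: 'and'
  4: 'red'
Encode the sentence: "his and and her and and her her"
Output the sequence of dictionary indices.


Look up each word in the dictionary:
  'his' -> 2
  'and' -> 3
  'and' -> 3
  'her' -> 1
  'and' -> 3
  'and' -> 3
  'her' -> 1
  'her' -> 1

Encoded: [2, 3, 3, 1, 3, 3, 1, 1]


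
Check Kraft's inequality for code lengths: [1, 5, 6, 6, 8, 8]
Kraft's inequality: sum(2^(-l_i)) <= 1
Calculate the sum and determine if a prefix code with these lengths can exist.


Sum = 2^(-1) + 2^(-5) + 2^(-6) + 2^(-6) + 2^(-8) + 2^(-8)
    = 0.5 + 0.03125 + 0.015625 + 0.015625 + 0.00390625 + 0.00390625
    = 146/256 = 0.5703125
Since 0.5703125 <= 1, Kraft's inequality IS satisfied.
A prefix code with these lengths CAN exist.

Kraft sum = 0.5703125. Satisfied.


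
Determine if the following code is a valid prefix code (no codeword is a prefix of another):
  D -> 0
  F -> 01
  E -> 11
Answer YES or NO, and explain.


Checking each pair (does one codeword prefix another?):
  D='0' vs F='01': prefix -- VIOLATION

NO -- this is NOT a valid prefix code. D (0) is a prefix of F (01).


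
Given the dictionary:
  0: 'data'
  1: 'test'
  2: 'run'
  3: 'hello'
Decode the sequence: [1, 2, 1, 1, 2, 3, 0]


Look up each index in the dictionary:
  1 -> 'test'
  2 -> 'run'
  1 -> 'test'
  1 -> 'test'
  2 -> 'run'
  3 -> 'hello'
  0 -> 'data'

Decoded: "test run test test run hello data"


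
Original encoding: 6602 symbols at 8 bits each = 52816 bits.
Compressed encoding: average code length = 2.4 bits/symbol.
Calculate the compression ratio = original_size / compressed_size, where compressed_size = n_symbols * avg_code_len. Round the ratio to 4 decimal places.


original_size = n_symbols * orig_bits = 6602 * 8 = 52816 bits
compressed_size = n_symbols * avg_code_len = 6602 * 2.4 = 15844.8 bits
ratio = original_size / compressed_size = 52816 / 15844.8 = 3.3333

Compression ratio = 3.3333


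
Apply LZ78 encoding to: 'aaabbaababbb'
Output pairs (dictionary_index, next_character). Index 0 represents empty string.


LZ78 encoding steps:
Dictionary: {0: ''}
Step 1: w='' (idx 0), next='a' -> output (0, 'a'), add 'a' as idx 1
Step 2: w='a' (idx 1), next='a' -> output (1, 'a'), add 'aa' as idx 2
Step 3: w='' (idx 0), next='b' -> output (0, 'b'), add 'b' as idx 3
Step 4: w='b' (idx 3), next='a' -> output (3, 'a'), add 'ba' as idx 4
Step 5: w='a' (idx 1), next='b' -> output (1, 'b'), add 'ab' as idx 5
Step 6: w='ab' (idx 5), next='b' -> output (5, 'b'), add 'abb' as idx 6
Step 7: w='b' (idx 3), end of input -> output (3, '')


Encoded: [(0, 'a'), (1, 'a'), (0, 'b'), (3, 'a'), (1, 'b'), (5, 'b'), (3, '')]


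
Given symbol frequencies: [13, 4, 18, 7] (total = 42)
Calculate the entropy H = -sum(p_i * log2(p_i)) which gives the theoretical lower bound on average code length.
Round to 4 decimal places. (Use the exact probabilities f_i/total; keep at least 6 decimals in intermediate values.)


Per-symbol terms -p_i * log2(p_i) with p_i = f_i/42:
  p = 13/42 = 0.309524: log2(p) = -1.691878, -p*log2(p) = 0.523676
  p = 4/42 = 0.095238: log2(p) = -3.392317, -p*log2(p) = 0.323078
  p = 18/42 = 0.428571: log2(p) = -1.222392, -p*log2(p) = 0.523882
  p = 7/42 = 0.166667: log2(p) = -2.584963, -p*log2(p) = 0.430827
H = 0.523676 + 0.323078 + 0.523882 + 0.430827 = 1.801463

H = 1.8015 bits/symbol


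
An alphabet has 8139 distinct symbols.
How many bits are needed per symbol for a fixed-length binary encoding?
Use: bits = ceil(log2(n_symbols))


log2(8139) = 12.9906
Bracket: 2^12 = 4096 < 8139 <= 2^13 = 8192
So ceil(log2(8139)) = 13

bits = ceil(log2(8139)) = ceil(12.9906) = 13 bits


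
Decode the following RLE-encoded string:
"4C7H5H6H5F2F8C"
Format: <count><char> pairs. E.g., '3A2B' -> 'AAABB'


Expanding each <count><char> pair:
  4C -> 'CCCC'
  7H -> 'HHHHHHH'
  5H -> 'HHHHH'
  6H -> 'HHHHHH'
  5F -> 'FFFFF'
  2F -> 'FF'
  8C -> 'CCCCCCCC'

Decoded = CCCCHHHHHHHHHHHHHHHHHHFFFFFFFCCCCCCCC


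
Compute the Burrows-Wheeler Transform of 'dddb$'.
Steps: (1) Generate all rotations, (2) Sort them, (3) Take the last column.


Rotations (sorted):
  0: $dddb -> last char: b
  1: b$ddd -> last char: d
  2: db$dd -> last char: d
  3: ddb$d -> last char: d
  4: dddb$ -> last char: $


BWT = bddd$


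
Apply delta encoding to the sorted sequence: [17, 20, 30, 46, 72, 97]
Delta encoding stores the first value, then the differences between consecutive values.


First value: 17
Deltas:
  20 - 17 = 3
  30 - 20 = 10
  46 - 30 = 16
  72 - 46 = 26
  97 - 72 = 25


Delta encoded: [17, 3, 10, 16, 26, 25]


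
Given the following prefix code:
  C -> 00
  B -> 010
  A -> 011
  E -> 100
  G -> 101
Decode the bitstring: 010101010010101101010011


Decoding step by step:
Bits 010 -> B
Bits 101 -> G
Bits 010 -> B
Bits 010 -> B
Bits 101 -> G
Bits 101 -> G
Bits 010 -> B
Bits 011 -> A


Decoded message: BGBBGGBA


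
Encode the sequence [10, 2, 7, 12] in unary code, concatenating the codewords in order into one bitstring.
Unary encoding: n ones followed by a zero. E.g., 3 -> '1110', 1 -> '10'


Encode each number as n ones followed by a terminating 0:
  10 -> 11111111110 (11 bits)
  2 -> 110 (3 bits)
  7 -> 11111110 (8 bits)
  12 -> 1111111111110 (13 bits)
Total length = 11 + 3 + 8 + 13 = 35 bits.

Unary([10, 2, 7, 12]) = 11111111110110111111101111111111110 (35 bits)


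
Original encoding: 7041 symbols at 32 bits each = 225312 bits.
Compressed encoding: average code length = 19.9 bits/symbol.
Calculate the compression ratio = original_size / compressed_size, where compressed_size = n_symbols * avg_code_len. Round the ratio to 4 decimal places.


original_size = n_symbols * orig_bits = 7041 * 32 = 225312 bits
compressed_size = n_symbols * avg_code_len = 7041 * 19.9 = 140115.9 bits
ratio = original_size / compressed_size = 225312 / 140115.9 = 1.608

Compression ratio = 1.608


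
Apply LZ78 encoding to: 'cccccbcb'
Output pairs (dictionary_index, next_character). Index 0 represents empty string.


LZ78 encoding steps:
Dictionary: {0: ''}
Step 1: w='' (idx 0), next='c' -> output (0, 'c'), add 'c' as idx 1
Step 2: w='c' (idx 1), next='c' -> output (1, 'c'), add 'cc' as idx 2
Step 3: w='cc' (idx 2), next='b' -> output (2, 'b'), add 'ccb' as idx 3
Step 4: w='c' (idx 1), next='b' -> output (1, 'b'), add 'cb' as idx 4


Encoded: [(0, 'c'), (1, 'c'), (2, 'b'), (1, 'b')]


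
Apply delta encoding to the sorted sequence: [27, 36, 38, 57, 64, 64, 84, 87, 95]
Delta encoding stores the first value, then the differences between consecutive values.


First value: 27
Deltas:
  36 - 27 = 9
  38 - 36 = 2
  57 - 38 = 19
  64 - 57 = 7
  64 - 64 = 0
  84 - 64 = 20
  87 - 84 = 3
  95 - 87 = 8


Delta encoded: [27, 9, 2, 19, 7, 0, 20, 3, 8]


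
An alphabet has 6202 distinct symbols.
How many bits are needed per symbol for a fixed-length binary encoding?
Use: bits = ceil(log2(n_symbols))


log2(6202) = 12.5985
Bracket: 2^12 = 4096 < 6202 <= 2^13 = 8192
So ceil(log2(6202)) = 13

bits = ceil(log2(6202)) = ceil(12.5985) = 13 bits


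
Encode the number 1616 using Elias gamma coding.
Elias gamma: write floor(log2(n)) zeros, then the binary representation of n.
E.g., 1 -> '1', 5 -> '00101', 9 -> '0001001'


num_bits = floor(log2(1616)) + 1 = 11
leading_zeros = num_bits - 1 = 10
binary(1616) = 11001010000

Elias gamma(1616) = '0000000000' + '11001010000' = 000000000011001010000 (21 bits)


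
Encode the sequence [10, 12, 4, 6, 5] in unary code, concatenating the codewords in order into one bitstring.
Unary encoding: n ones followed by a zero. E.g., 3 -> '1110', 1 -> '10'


Encode each number as n ones followed by a terminating 0:
  10 -> 11111111110 (11 bits)
  12 -> 1111111111110 (13 bits)
  4 -> 11110 (5 bits)
  6 -> 1111110 (7 bits)
  5 -> 111110 (6 bits)
Total length = 11 + 13 + 5 + 7 + 6 = 42 bits.

Unary([10, 12, 4, 6, 5]) = 111111111101111111111110111101111110111110 (42 bits)


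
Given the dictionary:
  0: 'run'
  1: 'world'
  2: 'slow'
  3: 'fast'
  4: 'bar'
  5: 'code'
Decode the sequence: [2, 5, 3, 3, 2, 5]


Look up each index in the dictionary:
  2 -> 'slow'
  5 -> 'code'
  3 -> 'fast'
  3 -> 'fast'
  2 -> 'slow'
  5 -> 'code'

Decoded: "slow code fast fast slow code"


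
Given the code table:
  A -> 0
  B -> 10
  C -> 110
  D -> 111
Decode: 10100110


Decoding:
10 -> B
10 -> B
0 -> A
110 -> C


Result: BBAC


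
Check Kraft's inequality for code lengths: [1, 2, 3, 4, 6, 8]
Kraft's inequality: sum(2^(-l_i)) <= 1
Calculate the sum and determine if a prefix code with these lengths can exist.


Sum = 2^(-1) + 2^(-2) + 2^(-3) + 2^(-4) + 2^(-6) + 2^(-8)
    = 0.5 + 0.25 + 0.125 + 0.0625 + 0.015625 + 0.00390625
    = 245/256 = 0.95703125
Since 0.95703125 <= 1, Kraft's inequality IS satisfied.
A prefix code with these lengths CAN exist.

Kraft sum = 0.95703125. Satisfied.


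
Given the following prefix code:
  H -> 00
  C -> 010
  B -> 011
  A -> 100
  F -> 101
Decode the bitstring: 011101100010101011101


Decoding step by step:
Bits 011 -> B
Bits 101 -> F
Bits 100 -> A
Bits 010 -> C
Bits 101 -> F
Bits 011 -> B
Bits 101 -> F


Decoded message: BFACFBF


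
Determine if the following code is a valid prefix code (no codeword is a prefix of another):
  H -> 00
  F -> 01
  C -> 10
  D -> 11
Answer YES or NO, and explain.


Checking each pair (does one codeword prefix another?):
  H='00' vs F='01': no prefix
  H='00' vs C='10': no prefix
  H='00' vs D='11': no prefix
  F='01' vs H='00': no prefix
  F='01' vs C='10': no prefix
  F='01' vs D='11': no prefix
  C='10' vs H='00': no prefix
  C='10' vs F='01': no prefix
  C='10' vs D='11': no prefix
  D='11' vs H='00': no prefix
  D='11' vs F='01': no prefix
  D='11' vs C='10': no prefix
No violation found over all pairs.

YES -- this is a valid prefix code. No codeword is a prefix of any other codeword.


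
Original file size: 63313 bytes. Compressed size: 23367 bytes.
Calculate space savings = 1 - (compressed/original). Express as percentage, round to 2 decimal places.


ratio = compressed/original = 23367/63313 = 0.369071
savings = 1 - ratio = 1 - 0.369071 = 0.630929
as a percentage: 0.630929 * 100 = 63.09%

Space savings = 1 - 23367/63313 = 63.09%


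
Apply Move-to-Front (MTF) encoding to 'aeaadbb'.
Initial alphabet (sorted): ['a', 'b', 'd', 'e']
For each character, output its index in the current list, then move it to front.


MTF encoding:
'a': index 0 in ['a', 'b', 'd', 'e'] -> ['a', 'b', 'd', 'e']
'e': index 3 in ['a', 'b', 'd', 'e'] -> ['e', 'a', 'b', 'd']
'a': index 1 in ['e', 'a', 'b', 'd'] -> ['a', 'e', 'b', 'd']
'a': index 0 in ['a', 'e', 'b', 'd'] -> ['a', 'e', 'b', 'd']
'd': index 3 in ['a', 'e', 'b', 'd'] -> ['d', 'a', 'e', 'b']
'b': index 3 in ['d', 'a', 'e', 'b'] -> ['b', 'd', 'a', 'e']
'b': index 0 in ['b', 'd', 'a', 'e'] -> ['b', 'd', 'a', 'e']


Output: [0, 3, 1, 0, 3, 3, 0]


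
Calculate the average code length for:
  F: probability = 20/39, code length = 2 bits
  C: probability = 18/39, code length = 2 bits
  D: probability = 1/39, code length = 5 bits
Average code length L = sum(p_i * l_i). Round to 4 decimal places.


Weighted contributions p_i * l_i:
  F: (20/39) * 2 = 40/39
  C: (18/39) * 2 = 36/39
  D: (1/39) * 5 = 5/39
Sum = (40 + 36 + 5)/39 = 81/39

L = 81/39 = 2.0769 bits/symbol


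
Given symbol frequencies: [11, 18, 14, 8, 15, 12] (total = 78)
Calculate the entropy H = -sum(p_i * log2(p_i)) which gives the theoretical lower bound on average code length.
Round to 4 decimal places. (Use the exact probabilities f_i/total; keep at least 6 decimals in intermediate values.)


Per-symbol terms -p_i * log2(p_i) with p_i = f_i/78:
  p = 11/78 = 0.141026: log2(p) = -2.825971, -p*log2(p) = 0.398534
  p = 18/78 = 0.230769: log2(p) = -2.115477, -p*log2(p) = 0.488187
  p = 14/78 = 0.179487: log2(p) = -2.478047, -p*log2(p) = 0.444778
  p = 8/78 = 0.102564: log2(p) = -3.285402, -p*log2(p) = 0.336964
  p = 15/78 = 0.192308: log2(p) = -2.378512, -p*log2(p) = 0.457406
  p = 12/78 = 0.153846: log2(p) = -2.700440, -p*log2(p) = 0.415452
H = 0.398534 + 0.488187 + 0.444778 + 0.336964 + 0.457406 + 0.415452 = 2.541321

H = 2.5413 bits/symbol


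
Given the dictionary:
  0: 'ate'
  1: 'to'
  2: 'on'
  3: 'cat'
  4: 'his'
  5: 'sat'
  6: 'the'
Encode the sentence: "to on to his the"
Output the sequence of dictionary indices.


Look up each word in the dictionary:
  'to' -> 1
  'on' -> 2
  'to' -> 1
  'his' -> 4
  'the' -> 6

Encoded: [1, 2, 1, 4, 6]


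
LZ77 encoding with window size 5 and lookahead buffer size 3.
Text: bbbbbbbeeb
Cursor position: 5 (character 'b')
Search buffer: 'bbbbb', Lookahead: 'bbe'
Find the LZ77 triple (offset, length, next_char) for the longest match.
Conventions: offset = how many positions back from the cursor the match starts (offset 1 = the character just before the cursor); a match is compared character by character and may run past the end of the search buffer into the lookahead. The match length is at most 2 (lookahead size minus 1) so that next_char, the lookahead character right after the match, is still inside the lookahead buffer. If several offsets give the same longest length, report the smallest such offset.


Try each offset into the search buffer:
  offset=1 (pos 4, char 'b'): match length 2
  offset=2 (pos 3, char 'b'): match length 2
  offset=3 (pos 2, char 'b'): match length 2
  offset=4 (pos 1, char 'b'): match length 2
  offset=5 (pos 0, char 'b'): match length 2
Longest match has length 2, found at offsets 1, 2, 3, 4, 5; take the smallest, offset 1.
next_char = character at position 5 + 2 = 7 -> 'e'

Best match: offset=1, length=2 (matching 'bb' starting at position 4)
LZ77 triple: (1, 2, 'e')


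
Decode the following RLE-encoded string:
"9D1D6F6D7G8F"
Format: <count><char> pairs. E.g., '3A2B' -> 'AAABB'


Expanding each <count><char> pair:
  9D -> 'DDDDDDDDD'
  1D -> 'D'
  6F -> 'FFFFFF'
  6D -> 'DDDDDD'
  7G -> 'GGGGGGG'
  8F -> 'FFFFFFFF'

Decoded = DDDDDDDDDDFFFFFFDDDDDDGGGGGGGFFFFFFFF


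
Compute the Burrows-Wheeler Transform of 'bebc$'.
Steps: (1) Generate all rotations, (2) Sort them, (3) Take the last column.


Rotations (sorted):
  0: $bebc -> last char: c
  1: bc$be -> last char: e
  2: bebc$ -> last char: $
  3: c$beb -> last char: b
  4: ebc$b -> last char: b


BWT = ce$bb


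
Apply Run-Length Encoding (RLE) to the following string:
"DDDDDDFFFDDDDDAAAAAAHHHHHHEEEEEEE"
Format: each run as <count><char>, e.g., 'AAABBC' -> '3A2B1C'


Scanning runs left to right:
  i=0: run of 'D' x 6 -> '6D'
  i=6: run of 'F' x 3 -> '3F'
  i=9: run of 'D' x 5 -> '5D'
  i=14: run of 'A' x 6 -> '6A'
  i=20: run of 'H' x 6 -> '6H'
  i=26: run of 'E' x 7 -> '7E'

RLE = 6D3F5D6A6H7E


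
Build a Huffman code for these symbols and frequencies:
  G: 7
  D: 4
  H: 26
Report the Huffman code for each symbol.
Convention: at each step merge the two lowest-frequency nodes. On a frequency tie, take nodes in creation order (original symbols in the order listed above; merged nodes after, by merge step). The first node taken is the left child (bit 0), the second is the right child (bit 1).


Huffman tree construction:
Step 1: Merge D(4) + G(7) = 11
Step 2: Merge (D+G)(11) + H(26) = 37
Read each symbol's code off the tree from the root (left child = 0, right child = 1).

Codes:
  G: 01 (length 2)
  D: 00 (length 2)
  H: 1 (length 1)
Average code length: 48/37 = 1.2973 bits/symbol


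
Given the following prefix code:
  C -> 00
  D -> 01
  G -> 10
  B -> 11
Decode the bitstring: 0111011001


Decoding step by step:
Bits 01 -> D
Bits 11 -> B
Bits 01 -> D
Bits 10 -> G
Bits 01 -> D


Decoded message: DBDGD


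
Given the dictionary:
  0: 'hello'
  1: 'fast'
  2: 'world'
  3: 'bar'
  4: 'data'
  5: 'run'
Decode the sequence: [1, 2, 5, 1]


Look up each index in the dictionary:
  1 -> 'fast'
  2 -> 'world'
  5 -> 'run'
  1 -> 'fast'

Decoded: "fast world run fast"


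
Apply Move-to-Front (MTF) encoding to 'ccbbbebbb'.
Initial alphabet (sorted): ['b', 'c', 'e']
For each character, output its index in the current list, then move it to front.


MTF encoding:
'c': index 1 in ['b', 'c', 'e'] -> ['c', 'b', 'e']
'c': index 0 in ['c', 'b', 'e'] -> ['c', 'b', 'e']
'b': index 1 in ['c', 'b', 'e'] -> ['b', 'c', 'e']
'b': index 0 in ['b', 'c', 'e'] -> ['b', 'c', 'e']
'b': index 0 in ['b', 'c', 'e'] -> ['b', 'c', 'e']
'e': index 2 in ['b', 'c', 'e'] -> ['e', 'b', 'c']
'b': index 1 in ['e', 'b', 'c'] -> ['b', 'e', 'c']
'b': index 0 in ['b', 'e', 'c'] -> ['b', 'e', 'c']
'b': index 0 in ['b', 'e', 'c'] -> ['b', 'e', 'c']


Output: [1, 0, 1, 0, 0, 2, 1, 0, 0]


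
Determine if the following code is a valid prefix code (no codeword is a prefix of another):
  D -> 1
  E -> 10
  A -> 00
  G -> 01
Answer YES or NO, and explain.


Checking each pair (does one codeword prefix another?):
  D='1' vs E='10': prefix -- VIOLATION

NO -- this is NOT a valid prefix code. D (1) is a prefix of E (10).


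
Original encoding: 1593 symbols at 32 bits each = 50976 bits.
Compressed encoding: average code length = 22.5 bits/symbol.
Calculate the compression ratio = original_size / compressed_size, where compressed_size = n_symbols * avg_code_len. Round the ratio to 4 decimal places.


original_size = n_symbols * orig_bits = 1593 * 32 = 50976 bits
compressed_size = n_symbols * avg_code_len = 1593 * 22.5 = 35842.5 bits
ratio = original_size / compressed_size = 50976 / 35842.5 = 1.4222

Compression ratio = 1.4222


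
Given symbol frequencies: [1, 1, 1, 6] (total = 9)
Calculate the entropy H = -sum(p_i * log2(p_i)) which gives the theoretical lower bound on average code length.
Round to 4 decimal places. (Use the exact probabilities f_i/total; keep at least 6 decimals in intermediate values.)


Per-symbol terms -p_i * log2(p_i) with p_i = f_i/9:
  p = 1/9 = 0.111111: log2(p) = -3.169925, -p*log2(p) = 0.352214
  p = 1/9 = 0.111111: log2(p) = -3.169925, -p*log2(p) = 0.352214
  p = 1/9 = 0.111111: log2(p) = -3.169925, -p*log2(p) = 0.352214
  p = 6/9 = 0.666667: log2(p) = -0.584963, -p*log2(p) = 0.389975
H = 0.352214 + 0.352214 + 0.352214 + 0.389975 = 1.446617

H = 1.4466 bits/symbol


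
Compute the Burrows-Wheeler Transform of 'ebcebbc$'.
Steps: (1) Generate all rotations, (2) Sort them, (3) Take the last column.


Rotations (sorted):
  0: $ebcebbc -> last char: c
  1: bbc$ebce -> last char: e
  2: bc$ebceb -> last char: b
  3: bcebbc$e -> last char: e
  4: c$ebcebb -> last char: b
  5: cebbc$eb -> last char: b
  6: ebbc$ebc -> last char: c
  7: ebcebbc$ -> last char: $


BWT = cebebbc$


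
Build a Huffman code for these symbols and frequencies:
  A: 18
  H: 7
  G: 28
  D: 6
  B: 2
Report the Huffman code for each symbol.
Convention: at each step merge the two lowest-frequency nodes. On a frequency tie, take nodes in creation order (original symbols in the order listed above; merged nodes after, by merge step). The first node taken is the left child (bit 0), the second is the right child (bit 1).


Huffman tree construction:
Step 1: Merge B(2) + D(6) = 8
Step 2: Merge H(7) + (B+D)(8) = 15
Step 3: Merge (H+(B+D))(15) + A(18) = 33
Step 4: Merge G(28) + ((H+(B+D))+A)(33) = 61
Read each symbol's code off the tree from the root (left child = 0, right child = 1).

Codes:
  A: 11 (length 2)
  H: 100 (length 3)
  G: 0 (length 1)
  D: 1011 (length 4)
  B: 1010 (length 4)
Average code length: 117/61 = 1.9180 bits/symbol


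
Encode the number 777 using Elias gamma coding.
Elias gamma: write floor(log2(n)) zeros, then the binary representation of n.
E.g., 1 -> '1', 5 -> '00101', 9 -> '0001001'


num_bits = floor(log2(777)) + 1 = 10
leading_zeros = num_bits - 1 = 9
binary(777) = 1100001001

Elias gamma(777) = '000000000' + '1100001001' = 0000000001100001001 (19 bits)


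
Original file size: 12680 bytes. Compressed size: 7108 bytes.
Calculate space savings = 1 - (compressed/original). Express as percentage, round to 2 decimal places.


ratio = compressed/original = 7108/12680 = 0.560568
savings = 1 - ratio = 1 - 0.560568 = 0.439432
as a percentage: 0.439432 * 100 = 43.94%

Space savings = 1 - 7108/12680 = 43.94%


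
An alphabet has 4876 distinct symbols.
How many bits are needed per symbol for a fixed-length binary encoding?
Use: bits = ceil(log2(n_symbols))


log2(4876) = 12.2515
Bracket: 2^12 = 4096 < 4876 <= 2^13 = 8192
So ceil(log2(4876)) = 13

bits = ceil(log2(4876)) = ceil(12.2515) = 13 bits


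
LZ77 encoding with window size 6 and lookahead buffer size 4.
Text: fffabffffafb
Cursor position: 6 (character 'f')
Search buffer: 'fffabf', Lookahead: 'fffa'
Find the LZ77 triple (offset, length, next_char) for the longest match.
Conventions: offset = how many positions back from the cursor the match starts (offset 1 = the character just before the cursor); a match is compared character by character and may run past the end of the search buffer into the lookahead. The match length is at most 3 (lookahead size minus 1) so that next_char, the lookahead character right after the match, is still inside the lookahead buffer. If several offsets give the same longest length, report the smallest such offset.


Try each offset into the search buffer:
  offset=1 (pos 5, char 'f'): match length 3
  offset=2 (pos 4, char 'b'): match length 0
  offset=3 (pos 3, char 'a'): match length 0
  offset=4 (pos 2, char 'f'): match length 1
  offset=5 (pos 1, char 'f'): match length 2
  offset=6 (pos 0, char 'f'): match length 3
Longest match has length 3, found at offsets 1, 6; take the smallest, offset 1.
next_char = character at position 6 + 3 = 9 -> 'a'

Best match: offset=1, length=3 (matching 'fff' starting at position 5)
LZ77 triple: (1, 3, 'a')


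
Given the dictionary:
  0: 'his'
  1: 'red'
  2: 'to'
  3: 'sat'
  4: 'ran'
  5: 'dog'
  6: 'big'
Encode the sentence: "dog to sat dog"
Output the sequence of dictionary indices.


Look up each word in the dictionary:
  'dog' -> 5
  'to' -> 2
  'sat' -> 3
  'dog' -> 5

Encoded: [5, 2, 3, 5]


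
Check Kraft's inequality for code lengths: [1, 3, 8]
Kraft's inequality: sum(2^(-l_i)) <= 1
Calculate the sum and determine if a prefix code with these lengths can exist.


Sum = 2^(-1) + 2^(-3) + 2^(-8)
    = 0.5 + 0.125 + 0.00390625
    = 161/256 = 0.62890625
Since 0.62890625 <= 1, Kraft's inequality IS satisfied.
A prefix code with these lengths CAN exist.

Kraft sum = 0.62890625. Satisfied.


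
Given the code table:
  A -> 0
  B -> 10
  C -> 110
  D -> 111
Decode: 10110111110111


Decoding:
10 -> B
110 -> C
111 -> D
110 -> C
111 -> D


Result: BCDCD


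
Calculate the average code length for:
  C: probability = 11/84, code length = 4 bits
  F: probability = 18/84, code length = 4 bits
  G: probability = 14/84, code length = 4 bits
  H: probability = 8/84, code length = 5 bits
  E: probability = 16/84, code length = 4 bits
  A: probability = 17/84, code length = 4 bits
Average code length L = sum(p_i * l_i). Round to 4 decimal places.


Weighted contributions p_i * l_i:
  C: (11/84) * 4 = 44/84
  F: (18/84) * 4 = 72/84
  G: (14/84) * 4 = 56/84
  H: (8/84) * 5 = 40/84
  E: (16/84) * 4 = 64/84
  A: (17/84) * 4 = 68/84
Sum = (44 + 72 + 56 + 40 + 64 + 68)/84 = 344/84

L = 344/84 = 4.0952 bits/symbol


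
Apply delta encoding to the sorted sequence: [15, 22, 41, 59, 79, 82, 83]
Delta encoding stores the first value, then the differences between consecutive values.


First value: 15
Deltas:
  22 - 15 = 7
  41 - 22 = 19
  59 - 41 = 18
  79 - 59 = 20
  82 - 79 = 3
  83 - 82 = 1


Delta encoded: [15, 7, 19, 18, 20, 3, 1]


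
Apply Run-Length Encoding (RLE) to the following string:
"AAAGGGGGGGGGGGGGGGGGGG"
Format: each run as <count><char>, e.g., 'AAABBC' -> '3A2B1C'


Scanning runs left to right:
  i=0: run of 'A' x 3 -> '3A'
  i=3: run of 'G' x 19 -> '19G'

RLE = 3A19G


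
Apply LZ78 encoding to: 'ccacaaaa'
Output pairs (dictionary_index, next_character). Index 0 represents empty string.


LZ78 encoding steps:
Dictionary: {0: ''}
Step 1: w='' (idx 0), next='c' -> output (0, 'c'), add 'c' as idx 1
Step 2: w='c' (idx 1), next='a' -> output (1, 'a'), add 'ca' as idx 2
Step 3: w='ca' (idx 2), next='a' -> output (2, 'a'), add 'caa' as idx 3
Step 4: w='' (idx 0), next='a' -> output (0, 'a'), add 'a' as idx 4
Step 5: w='a' (idx 4), end of input -> output (4, '')


Encoded: [(0, 'c'), (1, 'a'), (2, 'a'), (0, 'a'), (4, '')]


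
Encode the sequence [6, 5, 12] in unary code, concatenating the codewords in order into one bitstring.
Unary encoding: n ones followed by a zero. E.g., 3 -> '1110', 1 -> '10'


Encode each number as n ones followed by a terminating 0:
  6 -> 1111110 (7 bits)
  5 -> 111110 (6 bits)
  12 -> 1111111111110 (13 bits)
Total length = 7 + 6 + 13 = 26 bits.

Unary([6, 5, 12]) = 11111101111101111111111110 (26 bits)


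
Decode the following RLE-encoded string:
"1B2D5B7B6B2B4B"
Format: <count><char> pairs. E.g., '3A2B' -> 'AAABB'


Expanding each <count><char> pair:
  1B -> 'B'
  2D -> 'DD'
  5B -> 'BBBBB'
  7B -> 'BBBBBBB'
  6B -> 'BBBBBB'
  2B -> 'BB'
  4B -> 'BBBB'

Decoded = BDDBBBBBBBBBBBBBBBBBBBBBBBB


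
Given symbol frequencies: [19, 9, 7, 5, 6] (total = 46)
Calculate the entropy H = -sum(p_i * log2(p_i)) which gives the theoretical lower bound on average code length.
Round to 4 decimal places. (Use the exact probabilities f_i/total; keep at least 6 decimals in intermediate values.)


Per-symbol terms -p_i * log2(p_i) with p_i = f_i/46:
  p = 19/46 = 0.413043: log2(p) = -1.275634, -p*log2(p) = 0.526892
  p = 9/46 = 0.195652: log2(p) = -2.353637, -p*log2(p) = 0.460494
  p = 7/46 = 0.152174: log2(p) = -2.716207, -p*log2(p) = 0.413336
  p = 5/46 = 0.108696: log2(p) = -3.201634, -p*log2(p) = 0.348004
  p = 6/46 = 0.130435: log2(p) = -2.938599, -p*log2(p) = 0.383296
H = 0.526892 + 0.460494 + 0.413336 + 0.348004 + 0.383296 = 2.132022

H = 2.132 bits/symbol


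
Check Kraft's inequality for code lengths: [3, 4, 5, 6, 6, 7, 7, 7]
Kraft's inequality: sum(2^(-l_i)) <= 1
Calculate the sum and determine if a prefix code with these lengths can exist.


Sum = 2^(-3) + 2^(-4) + 2^(-5) + 2^(-6) + 2^(-6) + 2^(-7) + 2^(-7) + 2^(-7)
    = 0.125 + 0.0625 + 0.03125 + 0.015625 + 0.015625 + 0.0078125 + 0.0078125 + 0.0078125
    = 35/128 = 0.2734375
Since 0.2734375 <= 1, Kraft's inequality IS satisfied.
A prefix code with these lengths CAN exist.

Kraft sum = 0.2734375. Satisfied.


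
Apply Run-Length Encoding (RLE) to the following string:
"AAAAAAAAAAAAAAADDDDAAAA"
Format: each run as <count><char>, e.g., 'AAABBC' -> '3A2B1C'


Scanning runs left to right:
  i=0: run of 'A' x 15 -> '15A'
  i=15: run of 'D' x 4 -> '4D'
  i=19: run of 'A' x 4 -> '4A'

RLE = 15A4D4A


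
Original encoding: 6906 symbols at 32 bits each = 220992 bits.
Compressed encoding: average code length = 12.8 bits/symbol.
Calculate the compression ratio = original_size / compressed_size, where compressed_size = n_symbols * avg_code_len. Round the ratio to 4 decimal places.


original_size = n_symbols * orig_bits = 6906 * 32 = 220992 bits
compressed_size = n_symbols * avg_code_len = 6906 * 12.8 = 88396.8 bits
ratio = original_size / compressed_size = 220992 / 88396.8 = 2.5

Compression ratio = 2.5


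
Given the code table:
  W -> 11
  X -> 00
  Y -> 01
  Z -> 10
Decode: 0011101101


Decoding:
00 -> X
11 -> W
10 -> Z
11 -> W
01 -> Y


Result: XWZWY


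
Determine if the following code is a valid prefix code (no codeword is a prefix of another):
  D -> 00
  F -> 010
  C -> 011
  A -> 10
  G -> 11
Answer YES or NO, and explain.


Checking each pair (does one codeword prefix another?):
  D='00' vs F='010': no prefix
  D='00' vs C='011': no prefix
  D='00' vs A='10': no prefix
  D='00' vs G='11': no prefix
  F='010' vs D='00': no prefix
  F='010' vs C='011': no prefix
  F='010' vs A='10': no prefix
  F='010' vs G='11': no prefix
  C='011' vs D='00': no prefix
  C='011' vs F='010': no prefix
  C='011' vs A='10': no prefix
  C='011' vs G='11': no prefix
  A='10' vs D='00': no prefix
  A='10' vs F='010': no prefix
  A='10' vs C='011': no prefix
  A='10' vs G='11': no prefix
  G='11' vs D='00': no prefix
  G='11' vs F='010': no prefix
  G='11' vs C='011': no prefix
  G='11' vs A='10': no prefix
No violation found over all pairs.

YES -- this is a valid prefix code. No codeword is a prefix of any other codeword.


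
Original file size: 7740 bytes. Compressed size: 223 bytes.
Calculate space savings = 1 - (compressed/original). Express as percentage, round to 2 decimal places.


ratio = compressed/original = 223/7740 = 0.028811
savings = 1 - ratio = 1 - 0.028811 = 0.971189
as a percentage: 0.971189 * 100 = 97.12%

Space savings = 1 - 223/7740 = 97.12%


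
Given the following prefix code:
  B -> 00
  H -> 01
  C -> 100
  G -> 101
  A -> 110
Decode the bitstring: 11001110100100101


Decoding step by step:
Bits 110 -> A
Bits 01 -> H
Bits 110 -> A
Bits 100 -> C
Bits 100 -> C
Bits 101 -> G


Decoded message: AHACCG


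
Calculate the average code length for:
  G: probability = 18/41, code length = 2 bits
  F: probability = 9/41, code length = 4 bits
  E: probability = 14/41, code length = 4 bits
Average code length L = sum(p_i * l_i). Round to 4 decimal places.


Weighted contributions p_i * l_i:
  G: (18/41) * 2 = 36/41
  F: (9/41) * 4 = 36/41
  E: (14/41) * 4 = 56/41
Sum = (36 + 36 + 56)/41 = 128/41

L = 128/41 = 3.1220 bits/symbol


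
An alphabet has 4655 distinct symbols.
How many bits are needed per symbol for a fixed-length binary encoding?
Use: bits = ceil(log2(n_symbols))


log2(4655) = 12.1846
Bracket: 2^12 = 4096 < 4655 <= 2^13 = 8192
So ceil(log2(4655)) = 13

bits = ceil(log2(4655)) = ceil(12.1846) = 13 bits


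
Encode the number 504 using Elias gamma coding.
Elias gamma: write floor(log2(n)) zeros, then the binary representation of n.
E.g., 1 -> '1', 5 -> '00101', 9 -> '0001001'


num_bits = floor(log2(504)) + 1 = 9
leading_zeros = num_bits - 1 = 8
binary(504) = 111111000

Elias gamma(504) = '00000000' + '111111000' = 00000000111111000 (17 bits)


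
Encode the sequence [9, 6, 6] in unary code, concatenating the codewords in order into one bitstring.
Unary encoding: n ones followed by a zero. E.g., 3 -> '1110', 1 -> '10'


Encode each number as n ones followed by a terminating 0:
  9 -> 1111111110 (10 bits)
  6 -> 1111110 (7 bits)
  6 -> 1111110 (7 bits)
Total length = 10 + 7 + 7 = 24 bits.

Unary([9, 6, 6]) = 111111111011111101111110 (24 bits)


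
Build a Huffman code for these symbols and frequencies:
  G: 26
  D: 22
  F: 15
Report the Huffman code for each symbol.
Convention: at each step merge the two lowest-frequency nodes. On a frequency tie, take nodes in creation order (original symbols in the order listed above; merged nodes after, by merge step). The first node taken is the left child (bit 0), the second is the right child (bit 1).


Huffman tree construction:
Step 1: Merge F(15) + D(22) = 37
Step 2: Merge G(26) + (F+D)(37) = 63
Read each symbol's code off the tree from the root (left child = 0, right child = 1).

Codes:
  G: 0 (length 1)
  D: 11 (length 2)
  F: 10 (length 2)
Average code length: 100/63 = 1.5873 bits/symbol


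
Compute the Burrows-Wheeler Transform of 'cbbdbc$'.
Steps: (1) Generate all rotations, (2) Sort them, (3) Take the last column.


Rotations (sorted):
  0: $cbbdbc -> last char: c
  1: bbdbc$c -> last char: c
  2: bc$cbbd -> last char: d
  3: bdbc$cb -> last char: b
  4: c$cbbdb -> last char: b
  5: cbbdbc$ -> last char: $
  6: dbc$cbb -> last char: b


BWT = ccdbb$b


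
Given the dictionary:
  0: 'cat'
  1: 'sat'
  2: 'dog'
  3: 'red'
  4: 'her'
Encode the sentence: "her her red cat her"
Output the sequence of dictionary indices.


Look up each word in the dictionary:
  'her' -> 4
  'her' -> 4
  'red' -> 3
  'cat' -> 0
  'her' -> 4

Encoded: [4, 4, 3, 0, 4]


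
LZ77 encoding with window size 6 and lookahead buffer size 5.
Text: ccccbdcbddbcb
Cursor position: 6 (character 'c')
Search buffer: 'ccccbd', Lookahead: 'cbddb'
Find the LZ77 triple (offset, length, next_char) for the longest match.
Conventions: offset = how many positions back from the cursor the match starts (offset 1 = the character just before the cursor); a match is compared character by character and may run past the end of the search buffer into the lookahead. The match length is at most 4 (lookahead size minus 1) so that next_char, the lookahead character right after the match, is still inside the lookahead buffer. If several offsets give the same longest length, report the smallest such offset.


Try each offset into the search buffer:
  offset=1 (pos 5, char 'd'): match length 0
  offset=2 (pos 4, char 'b'): match length 0
  offset=3 (pos 3, char 'c'): match length 3
  offset=4 (pos 2, char 'c'): match length 1
  offset=5 (pos 1, char 'c'): match length 1
  offset=6 (pos 0, char 'c'): match length 1
Longest match has length 3 at offset 3.
next_char = character at position 6 + 3 = 9 -> 'd'

Best match: offset=3, length=3 (matching 'cbd' starting at position 3)
LZ77 triple: (3, 3, 'd')


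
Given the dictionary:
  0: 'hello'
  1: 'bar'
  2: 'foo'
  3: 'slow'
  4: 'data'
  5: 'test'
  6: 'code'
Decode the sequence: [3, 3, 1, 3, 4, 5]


Look up each index in the dictionary:
  3 -> 'slow'
  3 -> 'slow'
  1 -> 'bar'
  3 -> 'slow'
  4 -> 'data'
  5 -> 'test'

Decoded: "slow slow bar slow data test"


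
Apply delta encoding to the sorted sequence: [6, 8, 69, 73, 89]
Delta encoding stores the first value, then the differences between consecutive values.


First value: 6
Deltas:
  8 - 6 = 2
  69 - 8 = 61
  73 - 69 = 4
  89 - 73 = 16


Delta encoded: [6, 2, 61, 4, 16]


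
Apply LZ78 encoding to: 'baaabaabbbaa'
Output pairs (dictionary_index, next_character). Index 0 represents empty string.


LZ78 encoding steps:
Dictionary: {0: ''}
Step 1: w='' (idx 0), next='b' -> output (0, 'b'), add 'b' as idx 1
Step 2: w='' (idx 0), next='a' -> output (0, 'a'), add 'a' as idx 2
Step 3: w='a' (idx 2), next='a' -> output (2, 'a'), add 'aa' as idx 3
Step 4: w='b' (idx 1), next='a' -> output (1, 'a'), add 'ba' as idx 4
Step 5: w='a' (idx 2), next='b' -> output (2, 'b'), add 'ab' as idx 5
Step 6: w='b' (idx 1), next='b' -> output (1, 'b'), add 'bb' as idx 6
Step 7: w='aa' (idx 3), end of input -> output (3, '')


Encoded: [(0, 'b'), (0, 'a'), (2, 'a'), (1, 'a'), (2, 'b'), (1, 'b'), (3, '')]


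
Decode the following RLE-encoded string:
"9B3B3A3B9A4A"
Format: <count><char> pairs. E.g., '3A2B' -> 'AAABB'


Expanding each <count><char> pair:
  9B -> 'BBBBBBBBB'
  3B -> 'BBB'
  3A -> 'AAA'
  3B -> 'BBB'
  9A -> 'AAAAAAAAA'
  4A -> 'AAAA'

Decoded = BBBBBBBBBBBBAAABBBAAAAAAAAAAAAA


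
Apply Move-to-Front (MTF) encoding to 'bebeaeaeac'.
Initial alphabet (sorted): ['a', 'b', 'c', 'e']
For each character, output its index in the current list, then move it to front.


MTF encoding:
'b': index 1 in ['a', 'b', 'c', 'e'] -> ['b', 'a', 'c', 'e']
'e': index 3 in ['b', 'a', 'c', 'e'] -> ['e', 'b', 'a', 'c']
'b': index 1 in ['e', 'b', 'a', 'c'] -> ['b', 'e', 'a', 'c']
'e': index 1 in ['b', 'e', 'a', 'c'] -> ['e', 'b', 'a', 'c']
'a': index 2 in ['e', 'b', 'a', 'c'] -> ['a', 'e', 'b', 'c']
'e': index 1 in ['a', 'e', 'b', 'c'] -> ['e', 'a', 'b', 'c']
'a': index 1 in ['e', 'a', 'b', 'c'] -> ['a', 'e', 'b', 'c']
'e': index 1 in ['a', 'e', 'b', 'c'] -> ['e', 'a', 'b', 'c']
'a': index 1 in ['e', 'a', 'b', 'c'] -> ['a', 'e', 'b', 'c']
'c': index 3 in ['a', 'e', 'b', 'c'] -> ['c', 'a', 'e', 'b']


Output: [1, 3, 1, 1, 2, 1, 1, 1, 1, 3]


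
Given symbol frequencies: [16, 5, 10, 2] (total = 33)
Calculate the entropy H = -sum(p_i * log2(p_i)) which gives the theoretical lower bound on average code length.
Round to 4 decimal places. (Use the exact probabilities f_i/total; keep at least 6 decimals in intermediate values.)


Per-symbol terms -p_i * log2(p_i) with p_i = f_i/33:
  p = 16/33 = 0.484848: log2(p) = -1.044394, -p*log2(p) = 0.506373
  p = 5/33 = 0.151515: log2(p) = -2.722466, -p*log2(p) = 0.412495
  p = 10/33 = 0.303030: log2(p) = -1.722466, -p*log2(p) = 0.521959
  p = 2/33 = 0.060606: log2(p) = -4.044394, -p*log2(p) = 0.245115
H = 0.506373 + 0.412495 + 0.521959 + 0.245115 = 1.685942

H = 1.6859 bits/symbol


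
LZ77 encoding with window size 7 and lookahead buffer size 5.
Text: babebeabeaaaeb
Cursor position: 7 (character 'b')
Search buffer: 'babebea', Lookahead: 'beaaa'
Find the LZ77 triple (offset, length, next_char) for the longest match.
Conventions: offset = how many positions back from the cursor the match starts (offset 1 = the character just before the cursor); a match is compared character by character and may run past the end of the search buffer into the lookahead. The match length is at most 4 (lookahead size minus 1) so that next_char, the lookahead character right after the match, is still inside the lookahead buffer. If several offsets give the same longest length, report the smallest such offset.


Try each offset into the search buffer:
  offset=1 (pos 6, char 'a'): match length 0
  offset=2 (pos 5, char 'e'): match length 0
  offset=3 (pos 4, char 'b'): match length 3
  offset=4 (pos 3, char 'e'): match length 0
  offset=5 (pos 2, char 'b'): match length 2
  offset=6 (pos 1, char 'a'): match length 0
  offset=7 (pos 0, char 'b'): match length 1
Longest match has length 3 at offset 3.
next_char = character at position 7 + 3 = 10 -> 'a'

Best match: offset=3, length=3 (matching 'bea' starting at position 4)
LZ77 triple: (3, 3, 'a')
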